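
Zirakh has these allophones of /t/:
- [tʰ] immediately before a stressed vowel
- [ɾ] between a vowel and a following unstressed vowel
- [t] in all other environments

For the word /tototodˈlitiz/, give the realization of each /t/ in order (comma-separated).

Occurrence 1 (position 1): no conditioning environment matches → elsewhere allophone [t].
Occurrence 2 (position 3): between a vowel and an unstressed vowel → [ɾ].
Occurrence 3 (position 5): between a vowel and an unstressed vowel → [ɾ].
Occurrence 4 (position 10): between a vowel and an unstressed vowel → [ɾ].

[t], [ɾ], [ɾ], [ɾ]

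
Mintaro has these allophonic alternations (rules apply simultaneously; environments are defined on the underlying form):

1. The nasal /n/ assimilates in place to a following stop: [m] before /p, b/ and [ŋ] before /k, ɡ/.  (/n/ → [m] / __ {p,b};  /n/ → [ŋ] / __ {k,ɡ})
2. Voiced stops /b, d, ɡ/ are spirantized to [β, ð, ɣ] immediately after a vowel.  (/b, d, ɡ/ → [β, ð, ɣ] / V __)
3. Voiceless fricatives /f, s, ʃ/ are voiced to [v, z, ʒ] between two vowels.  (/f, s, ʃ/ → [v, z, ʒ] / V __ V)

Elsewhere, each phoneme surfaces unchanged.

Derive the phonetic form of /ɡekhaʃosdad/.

/ɡ/ — word-initial; rule 2 does not apply here → [ɡ].
/e/ — not in any rule's target class → [e].
/k/ — not in any rule's target class → [k].
/h/ — not in any rule's target class → [h].
/a/ — not in any rule's target class → [a].
/ʃ/ meets the environment for rule 3 (between two vowels) → [ʒ].
/o/ stays [o].
/s/ (between /o/ and /d/) is in the target of rule 3 but the environment (between two vowels) is not met → [s].
/d/ (between /s/ and /a/) is in the target of rule 2 but the environment (immediately after a vowel) is not met → [d].
/a/ — not in any rule's target class → [a].
/d/ (word-final) occurs immediately after a vowel → [ð] by rule 2.

[ɡekhaʒosdað]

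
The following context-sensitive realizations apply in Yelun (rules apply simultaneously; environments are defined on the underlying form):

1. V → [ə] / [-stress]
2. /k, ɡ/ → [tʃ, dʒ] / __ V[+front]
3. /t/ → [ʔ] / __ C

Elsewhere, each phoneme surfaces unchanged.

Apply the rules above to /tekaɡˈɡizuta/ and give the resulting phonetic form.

/t/ (word-initial): rule 3 targets it, but not immediately before a consonant → unchanged [t].
/e/ (between /t/ and /k/) occurs in an unstressed syllable → [ə] by rule 1.
/k/ — between /e/ and /a/; rule 2 does not apply here → [k].
Rule 1 applies to /a/ (between /k/ and /ɡ/: in an unstressed syllable) → [ə].
/ɡ/ — between /a/ and /ɡ/; rule 2 does not apply here → [ɡ].
Rule 2 applies to /ɡ/ (between /ɡ/ and /i/: before a front vowel) → [dʒ].
/i/ (between /ɡ/ and /z/): rule 1 targets it, but not in an unstressed syllable → unchanged [i].
/z/ — not in any rule's target class → [z].
/u/ meets the environment for rule 1 (in an unstressed syllable) → [ə].
/t/ (between /u/ and /a/): rule 3 targets it, but not immediately before a consonant → unchanged [t].
/a/ (word-final): in an unstressed syllable, so rule 1 applies → [ə].

[təkəɡˈdʒizətə]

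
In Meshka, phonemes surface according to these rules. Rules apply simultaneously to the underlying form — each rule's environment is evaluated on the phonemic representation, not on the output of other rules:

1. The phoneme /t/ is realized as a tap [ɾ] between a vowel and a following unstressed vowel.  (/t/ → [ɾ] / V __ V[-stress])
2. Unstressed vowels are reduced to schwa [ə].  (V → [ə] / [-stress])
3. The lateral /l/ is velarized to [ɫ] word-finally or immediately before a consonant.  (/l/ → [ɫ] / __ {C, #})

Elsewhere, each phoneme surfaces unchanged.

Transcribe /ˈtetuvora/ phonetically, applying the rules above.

[ˈteɾəvərə]

/t/ (word-initial) fails the environment for rule 1, so it stays [t].
/e/ — between /t/ and /t/; rule 2 does not apply here → [e].
/t/ meets the environment for rule 1 (between a vowel and a following unstressed vowel) → [ɾ].
/u/ meets the environment for rule 2 (in an unstressed syllable) → [ə].
/v/ (between /u/ and /o/): no rule targets it → [v].
Rule 2 applies to /o/ (between /v/ and /r/: in an unstressed syllable) → [ə].
/r/ (between /o/ and /a/) is unaffected → [r].
/a/ (word-final): in an unstressed syllable, so rule 2 applies → [ə].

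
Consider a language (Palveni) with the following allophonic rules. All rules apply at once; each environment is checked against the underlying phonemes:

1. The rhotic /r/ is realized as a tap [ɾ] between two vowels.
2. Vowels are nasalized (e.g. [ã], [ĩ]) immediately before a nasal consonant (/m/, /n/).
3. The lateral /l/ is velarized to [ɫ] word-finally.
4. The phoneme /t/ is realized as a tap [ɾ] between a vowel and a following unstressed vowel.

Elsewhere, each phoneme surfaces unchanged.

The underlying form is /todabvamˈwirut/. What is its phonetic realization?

[todabvãmˈwiɾut]

/t/ — word-initial; rule 4 does not apply here → [t].
/o/ (between /t/ and /d/) fails the environment for rule 2, so it stays [o].
/d/ — not in any rule's target class → [d].
/a/ (between /d/ and /b/): rule 2 targets it, but not before a nasal consonant → unchanged [a].
/b/ — not in any rule's target class → [b].
/v/ (between /b/ and /a/): no rule targets it → [v].
/a/ (between /v/ and /m/): before a nasal consonant, so rule 2 applies → [ã].
/m/ — not in any rule's target class → [m].
/w/ (between /m/ and /i/) is unaffected → [w].
/i/ (between /w/ and /r/): rule 2 targets it, but not before a nasal consonant → unchanged [i].
/r/ (between /i/ and /u/) occurs between two vowels → [ɾ] by rule 1.
/u/ — between /r/ and /t/; rule 2 does not apply here → [u].
/t/ (word-final) fails the environment for rule 4, so it stays [t].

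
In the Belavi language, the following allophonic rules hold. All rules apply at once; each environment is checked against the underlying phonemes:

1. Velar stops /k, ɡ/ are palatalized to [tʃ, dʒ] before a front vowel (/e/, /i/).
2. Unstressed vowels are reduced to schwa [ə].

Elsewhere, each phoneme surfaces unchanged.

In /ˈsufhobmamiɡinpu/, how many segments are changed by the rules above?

Segments that undergo a rule: /o/ → [ə] (rule 2); /a/ → [ə] (rule 2); /i/ → [ə] (rule 2); /ɡ/ → [dʒ] (rule 1); /i/ → [ə] (rule 2); /u/ → [ə] (rule 2).
All other segments surface unchanged.

6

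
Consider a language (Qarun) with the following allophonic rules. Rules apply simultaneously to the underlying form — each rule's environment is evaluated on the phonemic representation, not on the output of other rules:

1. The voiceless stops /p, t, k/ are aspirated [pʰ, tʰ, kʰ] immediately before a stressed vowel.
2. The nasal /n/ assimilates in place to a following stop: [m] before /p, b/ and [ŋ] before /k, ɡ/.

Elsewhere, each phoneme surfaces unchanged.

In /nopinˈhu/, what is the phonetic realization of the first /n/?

/n/ — word-initial; rule 2 does not apply here → [n].

[n]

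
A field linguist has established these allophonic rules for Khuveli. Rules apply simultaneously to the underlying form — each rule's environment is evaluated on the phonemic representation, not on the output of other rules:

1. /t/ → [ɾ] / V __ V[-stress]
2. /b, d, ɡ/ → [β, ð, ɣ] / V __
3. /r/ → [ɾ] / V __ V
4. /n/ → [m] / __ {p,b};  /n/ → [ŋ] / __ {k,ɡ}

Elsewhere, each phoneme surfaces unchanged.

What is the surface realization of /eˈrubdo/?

[eˈɾuβdo]

/r/ — between /e/ and /u/, between two vowels — surfaces as [ɾ] (rule 3).
/b/ (between /u/ and /d/) occurs immediately after a vowel → [β] by rule 2.
/d/ — between /b/ and /o/; rule 2 does not apply here → [d].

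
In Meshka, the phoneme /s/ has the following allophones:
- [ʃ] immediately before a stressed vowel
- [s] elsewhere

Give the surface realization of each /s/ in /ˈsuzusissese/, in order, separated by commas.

[ʃ], [s], [s], [s], [s]

Occurrence 1 (position 1): immediately before a stressed vowel → [ʃ].
Occurrence 2 (position 5): no conditioning environment matches → elsewhere allophone [s].
Occurrence 3 (position 7): no conditioning environment matches → elsewhere allophone [s].
Occurrence 4 (position 8): no conditioning environment matches → elsewhere allophone [s].
Occurrence 5 (position 10): no conditioning environment matches → elsewhere allophone [s].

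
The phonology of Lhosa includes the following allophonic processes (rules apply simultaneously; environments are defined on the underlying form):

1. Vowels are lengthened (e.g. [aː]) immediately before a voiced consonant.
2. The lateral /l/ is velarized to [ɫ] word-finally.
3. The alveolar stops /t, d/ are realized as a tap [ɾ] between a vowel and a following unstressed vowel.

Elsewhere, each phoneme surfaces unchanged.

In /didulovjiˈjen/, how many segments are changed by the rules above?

6

Segments that undergo a rule: /i/ → [iː] (rule 1); /d/ → [ɾ] (rule 3); /u/ → [uː] (rule 1); /o/ → [oː] (rule 1); /i/ → [iː] (rule 1); /e/ → [eː] (rule 1).
All other segments surface unchanged.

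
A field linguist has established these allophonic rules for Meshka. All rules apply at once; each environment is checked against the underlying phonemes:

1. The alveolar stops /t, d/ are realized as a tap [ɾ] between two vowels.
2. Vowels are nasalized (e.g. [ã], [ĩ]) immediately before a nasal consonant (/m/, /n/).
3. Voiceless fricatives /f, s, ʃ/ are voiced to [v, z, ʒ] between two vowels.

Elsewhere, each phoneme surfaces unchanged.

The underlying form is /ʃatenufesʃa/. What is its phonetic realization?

[ʃaɾẽnuvesʃa]

/ʃ/ — word-initial; rule 3 does not apply here → [ʃ].
/a/ — between /ʃ/ and /t/; rule 2 does not apply here → [a].
/t/ meets the environment for rule 1 (between two vowels) → [ɾ].
/e/ (between /t/ and /n/): before a nasal consonant, so rule 2 applies → [ẽ].
/n/ (between /e/ and /u/): no rule targets it → [n].
/u/ (between /n/ and /f/) fails the environment for rule 2, so it stays [u].
/f/ — between /u/ and /e/, between two vowels — surfaces as [v] (rule 3).
/e/ (between /f/ and /s/) is in the target of rule 2 but the environment (before a nasal consonant) is not met → [e].
/s/ (between /e/ and /ʃ/) fails the environment for rule 3, so it stays [s].
/ʃ/ (between /s/ and /a/): rule 3 targets it, but not between two vowels → unchanged [ʃ].
/a/ — word-final; rule 2 does not apply here → [a].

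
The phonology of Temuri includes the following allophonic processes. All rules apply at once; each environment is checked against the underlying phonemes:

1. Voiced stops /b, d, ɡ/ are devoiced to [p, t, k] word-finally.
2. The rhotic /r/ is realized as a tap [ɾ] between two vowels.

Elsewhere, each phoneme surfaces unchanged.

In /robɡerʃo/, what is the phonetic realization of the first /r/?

[r]

/r/ (word-initial) is in the target of rule 2 but the environment (between two vowels) is not met → [r].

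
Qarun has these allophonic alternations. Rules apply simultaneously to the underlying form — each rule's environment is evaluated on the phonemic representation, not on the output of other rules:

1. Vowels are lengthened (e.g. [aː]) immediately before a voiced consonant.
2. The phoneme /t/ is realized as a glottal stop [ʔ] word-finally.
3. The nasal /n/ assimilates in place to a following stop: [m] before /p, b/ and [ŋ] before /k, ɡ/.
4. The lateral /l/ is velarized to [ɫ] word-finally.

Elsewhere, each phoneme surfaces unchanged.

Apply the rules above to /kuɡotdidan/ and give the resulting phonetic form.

/k/ (word-initial): no rule targets it → [k].
/u/ — between /k/ and /ɡ/, before a voiced consonant — surfaces as [uː] (rule 1).
/ɡ/ (between /u/ and /o/): no rule targets it → [ɡ].
/o/ (between /ɡ/ and /t/): rule 1 targets it, but not before a voiced consonant → unchanged [o].
/t/ (between /o/ and /d/) fails the environment for rule 2, so it stays [t].
/d/ (between /t/ and /i/) is unaffected → [d].
/i/ (between /d/ and /d/) occurs before a voiced consonant → [iː] by rule 1.
/d/ (between /i/ and /a/) is unaffected → [d].
Rule 1 applies to /a/ (between /d/ and /n/: before a voiced consonant) → [aː].
/n/ (word-final) is in the target of rule 3 but the environment (before a labial or velar stop) is not met → [n].

[kuːɡotdiːdaːn]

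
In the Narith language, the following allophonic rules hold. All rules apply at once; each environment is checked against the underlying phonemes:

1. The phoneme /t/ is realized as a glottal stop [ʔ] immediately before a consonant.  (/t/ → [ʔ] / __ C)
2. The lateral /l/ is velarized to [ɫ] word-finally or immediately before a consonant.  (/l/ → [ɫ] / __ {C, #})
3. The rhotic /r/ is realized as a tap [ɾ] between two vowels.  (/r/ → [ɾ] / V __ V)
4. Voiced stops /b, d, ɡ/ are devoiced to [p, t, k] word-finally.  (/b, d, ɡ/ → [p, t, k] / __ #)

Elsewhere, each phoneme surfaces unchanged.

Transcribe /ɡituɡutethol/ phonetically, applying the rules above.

/ɡ/ (word-initial): rule 4 targets it, but not word-finally → unchanged [ɡ].
/i/ (between /ɡ/ and /t/): no rule targets it → [i].
/t/ — between /i/ and /u/; rule 1 does not apply here → [t].
/u/ (between /t/ and /ɡ/): no rule targets it → [u].
/ɡ/ (between /u/ and /u/): rule 4 targets it, but not word-finally → unchanged [ɡ].
/u/ — not in any rule's target class → [u].
/t/ — between /u/ and /e/; rule 1 does not apply here → [t].
/e/ (between /t/ and /t/): no rule targets it → [e].
Rule 1 applies to /t/ (between /e/ and /h/: immediately before a consonant) → [ʔ].
/h/ (between /t/ and /o/) is unaffected → [h].
/o/ — not in any rule's target class → [o].
/l/ (word-final) occurs word-finally or immediately before a consonant → [ɫ] by rule 2.

[ɡituɡuteʔhoɫ]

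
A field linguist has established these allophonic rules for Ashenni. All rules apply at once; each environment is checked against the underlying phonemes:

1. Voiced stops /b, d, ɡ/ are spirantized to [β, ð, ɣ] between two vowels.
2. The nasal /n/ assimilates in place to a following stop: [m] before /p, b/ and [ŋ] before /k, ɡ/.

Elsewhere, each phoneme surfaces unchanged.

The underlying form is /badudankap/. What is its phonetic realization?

/b/ — word-initial; rule 1 does not apply here → [b].
/a/ (between /b/ and /d/) is unaffected → [a].
/d/ (between /a/ and /u/): between two vowels, so rule 1 applies → [ð].
/u/ — not in any rule's target class → [u].
/d/ — between /u/ and /a/, between two vowels — surfaces as [ð] (rule 1).
/a/ stays [a].
/n/ meets the environment for rule 2 (before a labial or velar stop) → [ŋ].
/k/ — not in any rule's target class → [k].
/a/ stays [a].
/p/ stays [p].

[baðuðaŋkap]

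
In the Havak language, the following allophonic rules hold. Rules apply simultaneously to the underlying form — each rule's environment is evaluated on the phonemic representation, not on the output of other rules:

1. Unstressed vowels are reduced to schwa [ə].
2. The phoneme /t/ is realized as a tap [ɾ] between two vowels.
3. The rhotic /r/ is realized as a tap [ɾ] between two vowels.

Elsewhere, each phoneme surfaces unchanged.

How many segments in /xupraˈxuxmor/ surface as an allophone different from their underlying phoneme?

Segments that undergo a rule: /u/ → [ə] (rule 1); /a/ → [ə] (rule 1); /o/ → [ə] (rule 1).
All other segments surface unchanged.

3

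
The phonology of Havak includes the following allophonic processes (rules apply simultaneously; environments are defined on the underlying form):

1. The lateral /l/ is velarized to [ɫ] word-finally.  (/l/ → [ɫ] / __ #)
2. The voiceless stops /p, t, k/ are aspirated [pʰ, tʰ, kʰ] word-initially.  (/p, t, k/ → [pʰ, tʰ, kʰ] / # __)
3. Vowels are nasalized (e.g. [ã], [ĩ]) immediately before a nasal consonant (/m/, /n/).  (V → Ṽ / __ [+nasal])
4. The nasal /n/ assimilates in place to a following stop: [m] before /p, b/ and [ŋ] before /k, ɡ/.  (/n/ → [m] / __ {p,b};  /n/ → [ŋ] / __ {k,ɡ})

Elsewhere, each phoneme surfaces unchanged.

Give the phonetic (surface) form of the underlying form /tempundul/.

[tʰẽmpũnduɫ]

/t/ (word-initial) occurs word-initially → [tʰ] by rule 2.
/e/ (between /t/ and /m/): before a nasal consonant, so rule 3 applies → [ẽ].
/p/ (between /m/ and /u/) fails the environment for rule 2, so it stays [p].
/u/ meets the environment for rule 3 (before a nasal consonant) → [ũ].
/n/ (between /u/ and /d/): rule 4 targets it, but not before a labial or velar stop → unchanged [n].
/u/ — between /d/ and /l/; rule 3 does not apply here → [u].
/l/ (word-final): word-finally, so rule 1 applies → [ɫ].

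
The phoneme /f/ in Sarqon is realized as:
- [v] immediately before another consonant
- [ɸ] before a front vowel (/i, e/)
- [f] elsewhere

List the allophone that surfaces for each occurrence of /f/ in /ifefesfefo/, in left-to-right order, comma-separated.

Occurrence 1 (position 2): before a front vowel (/i, e/) → [ɸ].
Occurrence 2 (position 4): before a front vowel (/i, e/) → [ɸ].
Occurrence 3 (position 7): before a front vowel (/i, e/) → [ɸ].
Occurrence 4 (position 9): no conditioning environment matches → elsewhere allophone [f].

[ɸ], [ɸ], [ɸ], [f]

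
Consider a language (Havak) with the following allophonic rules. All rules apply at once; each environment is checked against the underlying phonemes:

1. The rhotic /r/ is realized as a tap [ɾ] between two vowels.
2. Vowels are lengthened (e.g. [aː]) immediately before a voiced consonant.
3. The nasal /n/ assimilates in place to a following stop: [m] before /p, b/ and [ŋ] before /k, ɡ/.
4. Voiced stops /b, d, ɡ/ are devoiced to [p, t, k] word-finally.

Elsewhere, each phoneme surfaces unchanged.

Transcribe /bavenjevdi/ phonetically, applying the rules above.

/b/ (word-initial) is in the target of rule 4 but the environment (word-finally) is not met → [b].
Rule 2 applies to /a/ (between /b/ and /v/: before a voiced consonant) → [aː].
/e/ (between /v/ and /n/): before a voiced consonant, so rule 2 applies → [eː].
/n/ — between /e/ and /j/; rule 3 does not apply here → [n].
/e/ (between /j/ and /v/) occurs before a voiced consonant → [eː] by rule 2.
/d/ (between /v/ and /i/) fails the environment for rule 4, so it stays [d].
/i/ (word-final) is in the target of rule 2 but the environment (before a voiced consonant) is not met → [i].

[baːveːnjeːvdi]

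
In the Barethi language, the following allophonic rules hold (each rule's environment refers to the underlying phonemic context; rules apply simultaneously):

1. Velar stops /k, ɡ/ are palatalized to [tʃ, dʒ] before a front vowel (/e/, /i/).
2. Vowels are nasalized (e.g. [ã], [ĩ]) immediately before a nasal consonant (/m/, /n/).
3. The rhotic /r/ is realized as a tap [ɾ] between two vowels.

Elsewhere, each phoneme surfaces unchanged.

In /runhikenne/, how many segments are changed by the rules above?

Segments that undergo a rule: /u/ → [ũ] (rule 2); /k/ → [tʃ] (rule 1); /e/ → [ẽ] (rule 2).
All other segments surface unchanged.

3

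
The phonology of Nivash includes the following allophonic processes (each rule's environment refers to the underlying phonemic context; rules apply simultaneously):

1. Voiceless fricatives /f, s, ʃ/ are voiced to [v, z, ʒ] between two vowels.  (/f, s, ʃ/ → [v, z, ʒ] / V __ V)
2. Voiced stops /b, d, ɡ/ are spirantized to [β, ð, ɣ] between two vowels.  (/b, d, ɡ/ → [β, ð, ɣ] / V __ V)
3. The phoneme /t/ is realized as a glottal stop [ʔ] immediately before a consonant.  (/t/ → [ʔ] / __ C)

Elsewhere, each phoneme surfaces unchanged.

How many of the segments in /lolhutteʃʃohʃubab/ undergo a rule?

2

Segments that undergo a rule: /t/ → [ʔ] (rule 3); /b/ → [β] (rule 2).
All other segments surface unchanged.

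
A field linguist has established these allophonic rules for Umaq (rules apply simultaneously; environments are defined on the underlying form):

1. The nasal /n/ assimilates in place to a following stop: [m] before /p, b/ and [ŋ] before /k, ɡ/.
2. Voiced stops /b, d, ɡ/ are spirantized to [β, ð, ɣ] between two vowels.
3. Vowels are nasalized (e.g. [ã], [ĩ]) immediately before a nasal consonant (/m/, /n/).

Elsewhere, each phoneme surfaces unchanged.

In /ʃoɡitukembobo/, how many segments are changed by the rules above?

Segments that undergo a rule: /ɡ/ → [ɣ] (rule 2); /e/ → [ẽ] (rule 3); /b/ → [β] (rule 2).
All other segments surface unchanged.

3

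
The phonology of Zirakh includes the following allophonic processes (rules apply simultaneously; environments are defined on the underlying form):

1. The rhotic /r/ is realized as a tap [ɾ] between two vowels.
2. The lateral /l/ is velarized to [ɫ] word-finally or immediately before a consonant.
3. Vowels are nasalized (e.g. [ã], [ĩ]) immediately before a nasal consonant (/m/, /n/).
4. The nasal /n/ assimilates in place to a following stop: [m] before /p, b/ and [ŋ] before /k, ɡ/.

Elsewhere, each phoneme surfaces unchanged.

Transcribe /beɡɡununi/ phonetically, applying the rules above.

[beɡɡũnũni]

/e/ (between /b/ and /ɡ/): rule 3 targets it, but not before a nasal consonant → unchanged [e].
/u/ meets the environment for rule 3 (before a nasal consonant) → [ũ].
/n/ (between /u/ and /u/) is in the target of rule 4 but the environment (before a labial or velar stop) is not met → [n].
Rule 3 applies to /u/ (between /n/ and /n/: before a nasal consonant) → [ũ].
/n/ (between /u/ and /i/) is in the target of rule 4 but the environment (before a labial or velar stop) is not met → [n].
/i/ (word-final) fails the environment for rule 3, so it stays [i].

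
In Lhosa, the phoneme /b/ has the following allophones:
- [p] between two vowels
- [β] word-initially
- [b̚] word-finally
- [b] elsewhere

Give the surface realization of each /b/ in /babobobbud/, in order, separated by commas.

[β], [p], [p], [b], [b]

Occurrence 1 (position 1): word-initially → [β].
Occurrence 2 (position 3): between two vowels → [p].
Occurrence 3 (position 5): between two vowels → [p].
Occurrence 4 (position 7): no conditioning environment matches → elsewhere allophone [b].
Occurrence 5 (position 8): no conditioning environment matches → elsewhere allophone [b].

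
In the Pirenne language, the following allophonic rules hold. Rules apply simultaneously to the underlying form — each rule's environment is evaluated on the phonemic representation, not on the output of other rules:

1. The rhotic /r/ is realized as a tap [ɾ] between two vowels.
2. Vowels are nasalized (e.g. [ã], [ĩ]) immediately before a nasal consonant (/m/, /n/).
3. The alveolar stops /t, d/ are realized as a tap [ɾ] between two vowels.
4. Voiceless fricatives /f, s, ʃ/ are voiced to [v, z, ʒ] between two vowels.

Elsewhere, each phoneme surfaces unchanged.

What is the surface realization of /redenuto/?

[reɾẽnuɾo]

/r/ (word-initial) is in the target of rule 1 but the environment (between two vowels) is not met → [r].
/e/ (between /r/ and /d/) fails the environment for rule 2, so it stays [e].
/d/ — between /e/ and /e/, between two vowels — surfaces as [ɾ] (rule 3).
Rule 2 applies to /e/ (between /d/ and /n/: before a nasal consonant) → [ẽ].
/n/ — not in any rule's target class → [n].
/u/ (between /n/ and /t/) is in the target of rule 2 but the environment (before a nasal consonant) is not met → [u].
/t/ — between /u/ and /o/, between two vowels — surfaces as [ɾ] (rule 3).
/o/ (word-final): rule 2 targets it, but not before a nasal consonant → unchanged [o].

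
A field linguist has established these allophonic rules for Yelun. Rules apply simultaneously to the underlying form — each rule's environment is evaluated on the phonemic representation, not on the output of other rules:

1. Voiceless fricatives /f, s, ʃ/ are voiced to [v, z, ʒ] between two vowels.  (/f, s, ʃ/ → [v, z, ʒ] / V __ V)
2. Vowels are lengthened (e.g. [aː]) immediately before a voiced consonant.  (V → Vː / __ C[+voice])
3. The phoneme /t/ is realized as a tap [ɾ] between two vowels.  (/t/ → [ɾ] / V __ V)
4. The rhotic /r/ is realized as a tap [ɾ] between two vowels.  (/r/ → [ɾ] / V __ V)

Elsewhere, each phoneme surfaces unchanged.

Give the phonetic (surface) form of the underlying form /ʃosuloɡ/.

/ʃ/ — word-initial; rule 1 does not apply here → [ʃ].
/o/ (between /ʃ/ and /s/) is in the target of rule 2 but the environment (before a voiced consonant) is not met → [o].
Rule 1 applies to /s/ (between /o/ and /u/: between two vowels) → [z].
/u/ — between /s/ and /l/, before a voiced consonant — surfaces as [uː] (rule 2).
/l/ stays [l].
/o/ — between /l/ and /ɡ/, before a voiced consonant — surfaces as [oː] (rule 2).
/ɡ/ (word-final): no rule targets it → [ɡ].

[ʃozuːloːɡ]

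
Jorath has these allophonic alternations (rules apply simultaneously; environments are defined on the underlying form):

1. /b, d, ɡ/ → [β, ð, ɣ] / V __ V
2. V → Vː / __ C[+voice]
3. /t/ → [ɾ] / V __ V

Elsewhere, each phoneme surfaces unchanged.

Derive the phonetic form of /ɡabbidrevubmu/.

[ɡaːbbiːdreːvuːbmu]

/ɡ/ (word-initial) fails the environment for rule 1, so it stays [ɡ].
/a/ (between /ɡ/ and /b/) occurs before a voiced consonant → [aː] by rule 2.
/b/ — between /a/ and /b/; rule 1 does not apply here → [b].
/b/ (between /b/ and /i/) fails the environment for rule 1, so it stays [b].
/i/ meets the environment for rule 2 (before a voiced consonant) → [iː].
/d/ (between /i/ and /r/): rule 1 targets it, but not between two vowels → unchanged [d].
/r/ stays [r].
/e/ meets the environment for rule 2 (before a voiced consonant) → [eː].
/v/ — not in any rule's target class → [v].
/u/ — between /v/ and /b/, before a voiced consonant — surfaces as [uː] (rule 2).
/b/ (between /u/ and /m/): rule 1 targets it, but not between two vowels → unchanged [b].
/m/ stays [m].
/u/ — word-final; rule 2 does not apply here → [u].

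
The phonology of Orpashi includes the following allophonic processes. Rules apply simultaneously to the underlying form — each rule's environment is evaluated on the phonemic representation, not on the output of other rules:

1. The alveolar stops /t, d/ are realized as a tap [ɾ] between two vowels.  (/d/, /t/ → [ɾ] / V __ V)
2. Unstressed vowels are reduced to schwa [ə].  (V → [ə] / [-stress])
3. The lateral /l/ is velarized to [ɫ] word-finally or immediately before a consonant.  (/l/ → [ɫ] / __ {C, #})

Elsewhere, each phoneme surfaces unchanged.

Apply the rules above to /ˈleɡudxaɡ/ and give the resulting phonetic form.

/l/ (word-initial) fails the environment for rule 3, so it stays [l].
/e/ (between /l/ and /ɡ/) is in the target of rule 2 but the environment (in an unstressed syllable) is not met → [e].
/u/ — between /ɡ/ and /d/, in an unstressed syllable — surfaces as [ə] (rule 2).
/d/ (between /u/ and /x/): rule 1 targets it, but not between two vowels → unchanged [d].
/a/ — between /x/ and /ɡ/, in an unstressed syllable — surfaces as [ə] (rule 2).

[ˈleɡədxəɡ]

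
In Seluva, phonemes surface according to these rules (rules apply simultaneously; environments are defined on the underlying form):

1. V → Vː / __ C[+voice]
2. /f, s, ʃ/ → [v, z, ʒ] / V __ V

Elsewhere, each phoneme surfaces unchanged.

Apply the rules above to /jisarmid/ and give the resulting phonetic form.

/i/ — between /j/ and /s/; rule 1 does not apply here → [i].
/s/ — between /i/ and /a/, between two vowels — surfaces as [z] (rule 2).
/a/ — between /s/ and /r/, before a voiced consonant — surfaces as [aː] (rule 1).
Rule 1 applies to /i/ (between /m/ and /d/: before a voiced consonant) → [iː].

[jizaːrmiːd]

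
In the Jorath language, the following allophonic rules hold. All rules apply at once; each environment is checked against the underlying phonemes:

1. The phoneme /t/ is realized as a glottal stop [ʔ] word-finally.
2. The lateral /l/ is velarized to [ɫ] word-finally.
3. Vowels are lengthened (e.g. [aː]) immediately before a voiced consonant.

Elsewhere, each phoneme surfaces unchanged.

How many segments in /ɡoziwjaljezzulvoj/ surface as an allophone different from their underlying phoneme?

6

Segments that undergo a rule: /o/ → [oː] (rule 3); /i/ → [iː] (rule 3); /a/ → [aː] (rule 3); /e/ → [eː] (rule 3); /u/ → [uː] (rule 3); /o/ → [oː] (rule 3).
All other segments surface unchanged.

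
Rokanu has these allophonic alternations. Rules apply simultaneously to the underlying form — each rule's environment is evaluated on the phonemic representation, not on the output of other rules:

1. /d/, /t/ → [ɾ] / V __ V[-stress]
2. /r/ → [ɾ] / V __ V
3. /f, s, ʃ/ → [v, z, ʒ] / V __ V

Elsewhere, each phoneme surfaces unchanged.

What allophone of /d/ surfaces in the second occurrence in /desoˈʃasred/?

/d/ (word-final) is in the target of rule 1 but the environment (between a vowel and a following unstressed vowel) is not met → [d].

[d]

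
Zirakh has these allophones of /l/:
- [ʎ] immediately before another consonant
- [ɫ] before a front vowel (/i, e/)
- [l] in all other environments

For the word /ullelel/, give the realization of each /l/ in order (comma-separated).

[ʎ], [ɫ], [ɫ], [l]

Occurrence 1 (position 2): immediately before another consonant → [ʎ].
Occurrence 2 (position 3): before a front vowel (/i, e/) → [ɫ].
Occurrence 3 (position 5): before a front vowel (/i, e/) → [ɫ].
Occurrence 4 (position 7): no conditioning environment matches → elsewhere allophone [l].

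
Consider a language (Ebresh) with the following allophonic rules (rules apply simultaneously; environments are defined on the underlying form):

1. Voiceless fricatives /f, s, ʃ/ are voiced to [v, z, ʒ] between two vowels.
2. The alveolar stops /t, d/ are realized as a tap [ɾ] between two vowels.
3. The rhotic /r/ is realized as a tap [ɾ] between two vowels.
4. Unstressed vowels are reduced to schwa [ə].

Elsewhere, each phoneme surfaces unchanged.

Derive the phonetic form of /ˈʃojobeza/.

[ˈʃojəbəzə]

/ʃ/ (word-initial) is in the target of rule 1 but the environment (between two vowels) is not met → [ʃ].
/o/ (between /ʃ/ and /j/) fails the environment for rule 4, so it stays [o].
/j/ — not in any rule's target class → [j].
Rule 4 applies to /o/ (between /j/ and /b/: in an unstressed syllable) → [ə].
/b/ — not in any rule's target class → [b].
/e/ (between /b/ and /z/): in an unstressed syllable, so rule 4 applies → [ə].
/z/ (between /e/ and /a/): no rule targets it → [z].
/a/ — word-final, in an unstressed syllable — surfaces as [ə] (rule 4).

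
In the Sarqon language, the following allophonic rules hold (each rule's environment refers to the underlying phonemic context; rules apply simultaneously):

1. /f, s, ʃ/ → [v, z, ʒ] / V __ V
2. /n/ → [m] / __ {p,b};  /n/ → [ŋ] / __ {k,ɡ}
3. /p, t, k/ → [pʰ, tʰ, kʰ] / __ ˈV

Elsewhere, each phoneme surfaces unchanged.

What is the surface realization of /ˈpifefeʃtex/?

[ˈpʰiveveʃtex]

Rule 3 applies to /p/ (word-initial: immediately before a stressed vowel) → [pʰ].
/f/ (between /i/ and /e/) occurs between two vowels → [v] by rule 1.
Rule 1 applies to /f/ (between /e/ and /e/: between two vowels) → [v].
/ʃ/ (between /e/ and /t/) is in the target of rule 1 but the environment (between two vowels) is not met → [ʃ].
/t/ (between /ʃ/ and /e/) is in the target of rule 3 but the environment (immediately before a stressed vowel) is not met → [t].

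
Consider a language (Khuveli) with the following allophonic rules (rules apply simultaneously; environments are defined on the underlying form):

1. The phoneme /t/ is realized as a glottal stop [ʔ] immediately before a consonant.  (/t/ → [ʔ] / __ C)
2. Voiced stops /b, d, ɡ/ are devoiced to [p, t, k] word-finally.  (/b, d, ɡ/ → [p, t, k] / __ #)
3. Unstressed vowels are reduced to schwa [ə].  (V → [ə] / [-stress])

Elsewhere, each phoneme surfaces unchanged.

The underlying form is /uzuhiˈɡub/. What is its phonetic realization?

[əzəhəˈɡup]

/u/ (word-initial) occurs in an unstressed syllable → [ə] by rule 3.
/z/ (between /u/ and /u/) is unaffected → [z].
/u/ meets the environment for rule 3 (in an unstressed syllable) → [ə].
/h/ (between /u/ and /i/) is unaffected → [h].
/i/ (between /h/ and /ɡ/) occurs in an unstressed syllable → [ə] by rule 3.
/ɡ/ (between /i/ and /u/): rule 2 targets it, but not word-finally → unchanged [ɡ].
/u/ — between /ɡ/ and /b/; rule 3 does not apply here → [u].
/b/ (word-final): word-finally, so rule 2 applies → [p].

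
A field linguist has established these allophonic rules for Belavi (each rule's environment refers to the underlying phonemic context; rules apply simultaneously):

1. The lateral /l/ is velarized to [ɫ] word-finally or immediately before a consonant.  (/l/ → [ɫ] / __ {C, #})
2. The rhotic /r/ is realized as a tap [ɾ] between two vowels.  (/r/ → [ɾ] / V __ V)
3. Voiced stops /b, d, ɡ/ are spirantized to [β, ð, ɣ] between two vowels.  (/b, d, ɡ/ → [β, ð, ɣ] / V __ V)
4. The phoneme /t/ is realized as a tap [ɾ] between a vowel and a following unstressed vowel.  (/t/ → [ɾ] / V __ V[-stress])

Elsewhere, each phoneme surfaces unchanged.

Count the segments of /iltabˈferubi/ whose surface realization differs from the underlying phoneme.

Segments that undergo a rule: /l/ → [ɫ] (rule 1); /r/ → [ɾ] (rule 2); /b/ → [β] (rule 3).
All other segments surface unchanged.

3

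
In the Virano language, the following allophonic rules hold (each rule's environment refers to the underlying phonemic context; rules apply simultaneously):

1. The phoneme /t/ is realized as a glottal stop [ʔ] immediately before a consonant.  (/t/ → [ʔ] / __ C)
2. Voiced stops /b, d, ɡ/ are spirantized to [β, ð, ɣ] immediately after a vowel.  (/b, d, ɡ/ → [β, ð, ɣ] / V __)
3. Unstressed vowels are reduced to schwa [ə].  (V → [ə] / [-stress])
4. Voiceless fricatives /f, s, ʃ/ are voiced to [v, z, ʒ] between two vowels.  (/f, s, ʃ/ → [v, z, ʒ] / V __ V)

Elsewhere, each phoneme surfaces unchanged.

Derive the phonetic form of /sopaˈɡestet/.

[səpəˈɣestət]

/s/ (word-initial) is in the target of rule 4 but the environment (between two vowels) is not met → [s].
/o/ — between /s/ and /p/, in an unstressed syllable — surfaces as [ə] (rule 3).
/a/ — between /p/ and /ɡ/, in an unstressed syllable — surfaces as [ə] (rule 3).
/ɡ/ — between /a/ and /e/, immediately after a vowel — surfaces as [ɣ] (rule 2).
/e/ — between /ɡ/ and /s/; rule 3 does not apply here → [e].
/s/ (between /e/ and /t/) fails the environment for rule 4, so it stays [s].
/t/ (between /s/ and /e/) fails the environment for rule 1, so it stays [t].
Rule 3 applies to /e/ (between /t/ and /t/: in an unstressed syllable) → [ə].
/t/ (word-final): rule 1 targets it, but not immediately before a consonant → unchanged [t].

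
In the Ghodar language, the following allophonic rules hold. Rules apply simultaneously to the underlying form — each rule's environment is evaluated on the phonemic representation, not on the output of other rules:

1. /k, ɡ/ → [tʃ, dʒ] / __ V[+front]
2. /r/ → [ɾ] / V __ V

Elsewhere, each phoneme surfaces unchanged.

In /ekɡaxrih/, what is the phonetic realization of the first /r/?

[r]

/r/ (between /x/ and /i/) is in the target of rule 2 but the environment (between two vowels) is not met → [r].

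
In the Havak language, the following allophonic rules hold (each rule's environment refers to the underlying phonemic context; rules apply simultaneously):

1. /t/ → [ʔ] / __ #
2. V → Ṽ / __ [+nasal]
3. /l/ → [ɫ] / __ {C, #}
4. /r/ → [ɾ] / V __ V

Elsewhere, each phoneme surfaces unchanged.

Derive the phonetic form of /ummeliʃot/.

[ũmmeliʃoʔ]

/u/ (word-initial): before a nasal consonant, so rule 2 applies → [ũ].
/e/ (between /m/ and /l/): rule 2 targets it, but not before a nasal consonant → unchanged [e].
/l/ — between /e/ and /i/; rule 3 does not apply here → [l].
/i/ (between /l/ and /ʃ/): rule 2 targets it, but not before a nasal consonant → unchanged [i].
/o/ (between /ʃ/ and /t/) is in the target of rule 2 but the environment (before a nasal consonant) is not met → [o].
/t/ (word-final) occurs word-finally → [ʔ] by rule 1.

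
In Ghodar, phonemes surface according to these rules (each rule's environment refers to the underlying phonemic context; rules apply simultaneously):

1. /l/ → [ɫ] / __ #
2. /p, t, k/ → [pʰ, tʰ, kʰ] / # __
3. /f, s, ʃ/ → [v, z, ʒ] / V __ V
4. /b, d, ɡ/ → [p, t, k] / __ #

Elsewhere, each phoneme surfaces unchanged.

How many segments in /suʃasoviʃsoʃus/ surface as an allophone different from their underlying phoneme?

Segments that undergo a rule: /ʃ/ → [ʒ] (rule 3); /s/ → [z] (rule 3); /ʃ/ → [ʒ] (rule 3).
All other segments surface unchanged.

3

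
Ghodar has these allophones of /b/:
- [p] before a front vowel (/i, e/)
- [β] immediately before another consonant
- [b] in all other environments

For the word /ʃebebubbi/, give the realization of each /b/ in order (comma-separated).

Occurrence 1 (position 3): before a front vowel (/i, e/) → [p].
Occurrence 2 (position 5): no conditioning environment matches → elsewhere allophone [b].
Occurrence 3 (position 7): immediately before another consonant → [β].
Occurrence 4 (position 8): before a front vowel (/i, e/) → [p].

[p], [b], [β], [p]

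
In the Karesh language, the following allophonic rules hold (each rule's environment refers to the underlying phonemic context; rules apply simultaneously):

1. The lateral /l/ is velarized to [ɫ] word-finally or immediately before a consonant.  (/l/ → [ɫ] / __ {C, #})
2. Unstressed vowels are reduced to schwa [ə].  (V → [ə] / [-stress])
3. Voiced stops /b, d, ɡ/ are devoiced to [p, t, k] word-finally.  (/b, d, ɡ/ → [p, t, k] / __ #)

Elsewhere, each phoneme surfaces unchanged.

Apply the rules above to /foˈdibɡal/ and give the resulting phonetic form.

[fəˈdibɡəɫ]

/f/ — not in any rule's target class → [f].
Rule 2 applies to /o/ (between /f/ and /d/: in an unstressed syllable) → [ə].
/d/ — between /o/ and /i/; rule 3 does not apply here → [d].
/i/ (between /d/ and /b/) fails the environment for rule 2, so it stays [i].
/b/ (between /i/ and /ɡ/) fails the environment for rule 3, so it stays [b].
/ɡ/ — between /b/ and /a/; rule 3 does not apply here → [ɡ].
Rule 2 applies to /a/ (between /ɡ/ and /l/: in an unstressed syllable) → [ə].
/l/ (word-final): word-finally or immediately before a consonant, so rule 1 applies → [ɫ].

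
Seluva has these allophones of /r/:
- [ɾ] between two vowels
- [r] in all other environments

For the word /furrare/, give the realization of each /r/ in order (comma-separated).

Occurrence 1 (position 3): no conditioning environment matches → elsewhere allophone [r].
Occurrence 2 (position 4): no conditioning environment matches → elsewhere allophone [r].
Occurrence 3 (position 6): between two vowels → [ɾ].

[r], [r], [ɾ]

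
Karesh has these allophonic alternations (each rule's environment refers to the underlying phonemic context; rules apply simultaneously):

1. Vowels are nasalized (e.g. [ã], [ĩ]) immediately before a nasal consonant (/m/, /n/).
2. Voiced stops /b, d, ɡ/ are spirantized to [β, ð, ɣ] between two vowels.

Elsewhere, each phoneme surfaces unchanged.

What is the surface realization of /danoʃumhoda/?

/d/ (word-initial): rule 2 targets it, but not between two vowels → unchanged [d].
/a/ meets the environment for rule 1 (before a nasal consonant) → [ã].
/n/ (between /a/ and /o/) is unaffected → [n].
/o/ (between /n/ and /ʃ/): rule 1 targets it, but not before a nasal consonant → unchanged [o].
/ʃ/ — not in any rule's target class → [ʃ].
/u/ — between /ʃ/ and /m/, before a nasal consonant — surfaces as [ũ] (rule 1).
/m/ — not in any rule's target class → [m].
/h/ (between /m/ and /o/) is unaffected → [h].
/o/ (between /h/ and /d/) fails the environment for rule 1, so it stays [o].
/d/ (between /o/ and /a/): between two vowels, so rule 2 applies → [ð].
/a/ (word-final) fails the environment for rule 1, so it stays [a].

[dãnoʃũmhoða]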